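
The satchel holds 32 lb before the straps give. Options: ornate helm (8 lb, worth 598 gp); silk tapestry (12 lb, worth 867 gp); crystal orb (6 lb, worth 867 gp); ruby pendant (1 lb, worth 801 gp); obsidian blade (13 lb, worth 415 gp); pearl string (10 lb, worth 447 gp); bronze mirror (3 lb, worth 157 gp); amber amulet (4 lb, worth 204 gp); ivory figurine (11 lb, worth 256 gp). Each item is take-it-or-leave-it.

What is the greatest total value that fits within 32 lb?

Density check — ruby pendant 801.00, crystal orb 144.50, ornate helm 74.75, silk tapestry 72.25 are the best per lb.
Filling by ratio: ornate helm + silk tapestry + crystal orb + ruby pendant + bronze mirror for 3290, with 2 lb left unused.
Replace bronze mirror with amber amulet: the trade gains 47 net, giving 3337 at 31 lb.
The closest alternative, ornate helm + silk tapestry + crystal orb + ruby pendant + bronze mirror, reaches only 3290.

3337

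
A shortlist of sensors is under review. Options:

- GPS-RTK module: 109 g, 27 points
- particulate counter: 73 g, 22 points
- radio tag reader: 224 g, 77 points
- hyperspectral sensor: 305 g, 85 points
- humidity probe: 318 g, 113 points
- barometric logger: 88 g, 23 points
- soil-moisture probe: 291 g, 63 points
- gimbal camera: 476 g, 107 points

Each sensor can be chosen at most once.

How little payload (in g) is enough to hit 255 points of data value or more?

812

Minimise g subject to total data value ≥ 255.
Taking GPS-RTK module + particulate counter + radio tag reader + humidity probe + barometric logger gives 262 (≥ 255) for 812 g.
Any bundle with less than 812 g falls short of 255.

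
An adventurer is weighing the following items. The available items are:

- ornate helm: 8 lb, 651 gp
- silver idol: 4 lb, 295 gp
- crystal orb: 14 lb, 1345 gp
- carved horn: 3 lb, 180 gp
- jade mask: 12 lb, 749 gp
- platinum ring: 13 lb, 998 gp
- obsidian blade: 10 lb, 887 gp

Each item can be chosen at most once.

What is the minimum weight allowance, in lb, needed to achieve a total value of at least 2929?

Look for the lowest-weight combination reaching 2929.
Taking ornate helm + crystal orb + platinum ring gives 2994 (≥ 2929) for 35 lb.
Below 35 lb the best achievable stays under 2929.

35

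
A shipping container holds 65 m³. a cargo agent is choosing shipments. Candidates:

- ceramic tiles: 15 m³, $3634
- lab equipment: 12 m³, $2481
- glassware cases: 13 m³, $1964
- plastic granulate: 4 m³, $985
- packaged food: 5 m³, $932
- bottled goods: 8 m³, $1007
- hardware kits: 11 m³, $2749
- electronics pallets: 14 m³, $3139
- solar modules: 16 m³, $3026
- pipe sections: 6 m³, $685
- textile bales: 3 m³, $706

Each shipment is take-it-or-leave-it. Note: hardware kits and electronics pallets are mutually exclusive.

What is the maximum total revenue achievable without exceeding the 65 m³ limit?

13971

Best packing: ceramic tiles + lab equipment + plastic granulate + electronics pallets + solar modules + textile bales — 64 m³, 13971 total.
Every other selection either busts 65 m³ or breaks a pairing rule or fails to beat 13971.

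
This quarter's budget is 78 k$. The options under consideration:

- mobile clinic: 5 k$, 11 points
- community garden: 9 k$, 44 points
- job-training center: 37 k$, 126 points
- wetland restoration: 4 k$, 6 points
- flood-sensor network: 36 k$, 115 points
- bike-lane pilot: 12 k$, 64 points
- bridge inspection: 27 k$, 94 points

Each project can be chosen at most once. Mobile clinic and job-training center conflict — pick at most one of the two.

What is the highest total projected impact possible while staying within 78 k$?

284

Greedy by ratio would take mobile clinic + community garden + wetland restoration + bike-lane pilot + bridge inspection: 57 k$ used, total 219.
Dropping mobile clinic and community garden and wetland restoration frees 18 k$; slotting in job-training center (37 k$) lifts the total to 284 at 76 k$.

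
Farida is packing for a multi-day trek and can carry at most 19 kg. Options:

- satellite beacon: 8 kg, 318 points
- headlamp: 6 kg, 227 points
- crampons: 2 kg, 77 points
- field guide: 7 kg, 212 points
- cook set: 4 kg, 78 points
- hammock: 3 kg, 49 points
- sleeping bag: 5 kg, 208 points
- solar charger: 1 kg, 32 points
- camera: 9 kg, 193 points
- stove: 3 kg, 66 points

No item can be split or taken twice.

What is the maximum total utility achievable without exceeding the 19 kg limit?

753

Ranking by ratio (utility/kg): sleeping bag 41.60, satellite beacon 39.75, crampons 38.50, headlamp 37.83.
Greedy by ratio would take satellite beacon + crampons + sleeping bag + solar charger + stove: 19 kg used, total 701.
The 6 kg tied up in crampons and solar charger and stove is better spent on headlamp — total rises to 753 (19 kg).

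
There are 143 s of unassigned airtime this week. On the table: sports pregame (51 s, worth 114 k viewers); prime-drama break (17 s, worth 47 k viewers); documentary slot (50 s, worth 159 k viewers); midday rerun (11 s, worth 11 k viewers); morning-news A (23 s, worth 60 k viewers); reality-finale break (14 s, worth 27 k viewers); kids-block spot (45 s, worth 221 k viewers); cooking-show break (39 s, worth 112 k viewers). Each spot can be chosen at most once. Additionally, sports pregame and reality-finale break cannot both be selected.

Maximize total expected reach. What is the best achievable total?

Taking documentary slot + kids-block spot + cooking-show break: 134 s used, 492 in expected reach.

492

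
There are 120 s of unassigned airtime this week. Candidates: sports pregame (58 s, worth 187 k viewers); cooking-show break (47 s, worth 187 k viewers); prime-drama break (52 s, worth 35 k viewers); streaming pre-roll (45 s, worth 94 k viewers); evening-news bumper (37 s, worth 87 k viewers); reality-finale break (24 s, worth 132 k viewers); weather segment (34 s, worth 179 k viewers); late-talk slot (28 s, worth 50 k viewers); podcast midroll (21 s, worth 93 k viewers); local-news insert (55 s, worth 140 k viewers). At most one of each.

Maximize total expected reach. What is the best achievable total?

Filling by ratio: evening-news bumper + reality-finale break + weather segment + podcast midroll for 491, with 4 s left unused.
Replace evening-news bumper and podcast midroll with sports pregame: the trade gains 7 net, giving 498 at 116 s.

498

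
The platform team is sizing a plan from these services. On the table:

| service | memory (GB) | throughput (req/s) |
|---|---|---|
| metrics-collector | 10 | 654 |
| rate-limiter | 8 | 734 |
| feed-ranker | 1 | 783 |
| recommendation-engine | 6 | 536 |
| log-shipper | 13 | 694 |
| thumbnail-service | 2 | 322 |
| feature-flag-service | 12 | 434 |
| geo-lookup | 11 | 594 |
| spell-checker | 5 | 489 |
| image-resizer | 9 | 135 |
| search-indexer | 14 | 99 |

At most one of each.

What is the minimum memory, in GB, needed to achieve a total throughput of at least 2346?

17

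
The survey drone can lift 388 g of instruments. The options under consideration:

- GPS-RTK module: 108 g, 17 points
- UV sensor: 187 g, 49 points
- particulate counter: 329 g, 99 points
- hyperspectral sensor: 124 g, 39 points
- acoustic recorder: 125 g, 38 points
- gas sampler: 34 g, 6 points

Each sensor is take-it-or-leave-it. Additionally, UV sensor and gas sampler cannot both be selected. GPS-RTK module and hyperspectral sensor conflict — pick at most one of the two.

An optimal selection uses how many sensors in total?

2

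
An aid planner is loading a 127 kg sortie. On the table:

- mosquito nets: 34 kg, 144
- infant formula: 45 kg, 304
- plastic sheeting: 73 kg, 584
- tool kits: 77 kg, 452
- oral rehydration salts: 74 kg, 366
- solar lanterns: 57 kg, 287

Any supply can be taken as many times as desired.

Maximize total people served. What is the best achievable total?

888

Infant formula + plastic sheeting uses 118 of the 127 kg and totals 888.
Nothing else within 127 kg beats 888.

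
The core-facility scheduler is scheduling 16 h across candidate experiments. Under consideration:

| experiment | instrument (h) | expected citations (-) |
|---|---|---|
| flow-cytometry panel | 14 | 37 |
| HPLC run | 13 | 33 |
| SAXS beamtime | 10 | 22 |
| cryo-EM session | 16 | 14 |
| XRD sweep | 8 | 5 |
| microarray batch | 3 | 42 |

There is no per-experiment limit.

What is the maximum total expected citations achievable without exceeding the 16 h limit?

210

Taking 5×microarray batch: 15 h used, 210 in expected citations.
No other feasible combination exceeds 210.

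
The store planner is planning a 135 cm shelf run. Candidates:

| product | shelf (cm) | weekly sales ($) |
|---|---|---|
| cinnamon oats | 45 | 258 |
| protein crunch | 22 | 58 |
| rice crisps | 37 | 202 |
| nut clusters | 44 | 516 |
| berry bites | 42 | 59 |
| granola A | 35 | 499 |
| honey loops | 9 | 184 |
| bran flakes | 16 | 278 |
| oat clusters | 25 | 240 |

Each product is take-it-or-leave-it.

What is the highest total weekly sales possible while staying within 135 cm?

1717

By weekly sales per cm: honey loops 20.44, bran flakes 17.38, granola A 14.26, nut clusters 11.73 lead.
Best packing: nut clusters + granola A + honey loops + bran flakes + oat clusters — 129 cm, 1717 total.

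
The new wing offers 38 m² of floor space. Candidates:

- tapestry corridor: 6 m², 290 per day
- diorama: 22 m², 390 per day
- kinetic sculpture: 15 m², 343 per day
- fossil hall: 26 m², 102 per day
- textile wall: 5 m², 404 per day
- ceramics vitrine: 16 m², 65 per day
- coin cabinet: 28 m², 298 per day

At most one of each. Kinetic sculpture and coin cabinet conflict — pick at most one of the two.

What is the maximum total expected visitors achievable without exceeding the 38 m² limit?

1084

Taking the top-ratio exhibits first gives tapestry corridor + kinetic sculpture + textile wall for 1037 (26 m²).
The 15 m² tied up in kinetic sculpture is better spent on diorama — total rises to 1084 (33 m²).
That's the maximum — no feasible swap from here does better than 1084.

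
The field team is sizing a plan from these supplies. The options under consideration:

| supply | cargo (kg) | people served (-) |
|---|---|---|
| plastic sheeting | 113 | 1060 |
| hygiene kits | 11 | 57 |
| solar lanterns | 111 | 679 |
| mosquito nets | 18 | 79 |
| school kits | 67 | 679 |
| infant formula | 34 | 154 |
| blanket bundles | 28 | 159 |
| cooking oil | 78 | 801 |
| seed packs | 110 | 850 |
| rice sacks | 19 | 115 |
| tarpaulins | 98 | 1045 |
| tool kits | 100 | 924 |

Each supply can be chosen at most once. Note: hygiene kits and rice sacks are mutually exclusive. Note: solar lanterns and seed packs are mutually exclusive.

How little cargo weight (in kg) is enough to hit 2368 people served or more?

Minimise kg subject to total people served ≥ 2368.
school kits + cooking oil + tarpaulins reaches 2525 using 243 kg.
Any bundle with less than 243 kg falls short of 2368.

243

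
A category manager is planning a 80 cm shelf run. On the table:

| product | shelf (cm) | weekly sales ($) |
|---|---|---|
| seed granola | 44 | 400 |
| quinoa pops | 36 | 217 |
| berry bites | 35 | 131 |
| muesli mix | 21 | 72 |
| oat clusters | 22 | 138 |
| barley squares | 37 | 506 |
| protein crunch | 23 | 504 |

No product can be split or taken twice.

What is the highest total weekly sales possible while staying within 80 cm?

1010

By weekly sales per cm: protein crunch 21.91, barley squares 13.68, seed granola 9.09 lead.
Barley squares + protein crunch uses 60 of the 80 cm and totals 1010.
The closest alternative, seed granola + protein crunch, reaches only 904.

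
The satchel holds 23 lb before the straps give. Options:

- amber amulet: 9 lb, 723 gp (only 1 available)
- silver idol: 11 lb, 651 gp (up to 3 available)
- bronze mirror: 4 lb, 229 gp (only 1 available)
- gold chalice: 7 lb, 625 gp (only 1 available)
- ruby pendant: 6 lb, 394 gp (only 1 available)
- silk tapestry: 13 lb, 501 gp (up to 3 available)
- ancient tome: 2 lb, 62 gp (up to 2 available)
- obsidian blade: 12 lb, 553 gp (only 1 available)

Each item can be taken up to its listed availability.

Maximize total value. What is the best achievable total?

Density check — gold chalice 89.29, amber amulet 80.33, ruby pendant 65.67, silver idol 59.18 are the best per lb.
Best packing: amber amulet + gold chalice + ruby pendant — 22 lb, 1742 total.

1742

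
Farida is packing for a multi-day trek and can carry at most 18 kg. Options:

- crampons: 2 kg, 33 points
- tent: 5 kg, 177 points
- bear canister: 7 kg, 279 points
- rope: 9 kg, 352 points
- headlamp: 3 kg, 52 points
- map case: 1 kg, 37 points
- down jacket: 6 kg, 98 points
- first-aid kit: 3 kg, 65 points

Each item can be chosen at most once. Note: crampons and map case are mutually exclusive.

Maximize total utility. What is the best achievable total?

The ratio ordering already packs tightly: bear canister + rope + map case, 17 kg, 668.
Next best is crampons + bear canister + rope at 664 (18 kg) — short by 4.

668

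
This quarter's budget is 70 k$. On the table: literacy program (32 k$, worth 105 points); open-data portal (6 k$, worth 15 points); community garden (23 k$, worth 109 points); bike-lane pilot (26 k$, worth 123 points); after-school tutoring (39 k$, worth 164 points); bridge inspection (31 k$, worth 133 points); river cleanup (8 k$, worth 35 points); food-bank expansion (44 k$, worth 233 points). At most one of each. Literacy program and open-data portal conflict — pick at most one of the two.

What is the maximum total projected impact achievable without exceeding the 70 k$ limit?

356

Taking the top-ratio projects first gives community garden + food-bank expansion for 342 (67 k$).
Dropping community garden frees 23 k$; slotting in bike-lane pilot (26 k$) lifts the total to 356 at 70 k$.
Runner-up community garden + food-bank expansion tops out at 342.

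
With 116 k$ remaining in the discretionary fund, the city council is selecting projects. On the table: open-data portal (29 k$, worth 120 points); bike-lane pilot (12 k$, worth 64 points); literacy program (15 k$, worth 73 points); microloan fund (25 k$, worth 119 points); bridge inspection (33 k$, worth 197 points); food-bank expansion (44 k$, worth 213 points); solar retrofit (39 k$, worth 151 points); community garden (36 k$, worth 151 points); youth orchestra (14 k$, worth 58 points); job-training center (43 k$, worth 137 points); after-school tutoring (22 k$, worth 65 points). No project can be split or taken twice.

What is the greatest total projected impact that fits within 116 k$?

Greedy by ratio would take bike-lane pilot + literacy program + bridge inspection + food-bank expansion: 104 k$ used, total 547.
Dropping literacy program frees 15 k$; slotting in microloan fund (25 k$) lifts the total to 593 at 114 k$.
Next best is microloan fund + bridge inspection + food-bank expansion + youth orchestra at 587 (116 k$) — short by 6.

593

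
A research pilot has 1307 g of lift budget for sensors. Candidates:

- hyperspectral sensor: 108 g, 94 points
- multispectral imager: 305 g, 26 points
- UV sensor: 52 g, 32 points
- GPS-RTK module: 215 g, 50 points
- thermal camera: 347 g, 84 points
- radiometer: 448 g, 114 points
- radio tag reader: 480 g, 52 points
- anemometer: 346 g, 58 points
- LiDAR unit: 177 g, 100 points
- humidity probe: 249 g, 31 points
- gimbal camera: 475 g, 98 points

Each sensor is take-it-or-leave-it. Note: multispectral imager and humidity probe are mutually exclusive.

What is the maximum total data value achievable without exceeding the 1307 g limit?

442

A density-first pass picks hyperspectral sensor + UV sensor + thermal camera + radiometer + LiDAR unit — 424 at 1132 g.
The 52 g tied up in UV sensor is better spent on GPS-RTK module — total rises to 442 (1295 g).
Runner-up hyperspectral sensor + UV sensor + radiometer + LiDAR unit + gimbal camera tops out at 438.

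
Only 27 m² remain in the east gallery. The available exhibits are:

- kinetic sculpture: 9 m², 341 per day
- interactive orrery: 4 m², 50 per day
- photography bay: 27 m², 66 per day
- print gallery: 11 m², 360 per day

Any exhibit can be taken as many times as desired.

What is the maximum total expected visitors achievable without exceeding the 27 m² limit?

Density check — kinetic sculpture 37.89, print gallery 32.73, interactive orrery 12.50, photography bay 2.44 are the best per m².
The ratio ordering already packs tightly: 3×kinetic sculpture, 27 m², 1023.
Every other selection either busts 27 m² or fails to beat 1023.

1023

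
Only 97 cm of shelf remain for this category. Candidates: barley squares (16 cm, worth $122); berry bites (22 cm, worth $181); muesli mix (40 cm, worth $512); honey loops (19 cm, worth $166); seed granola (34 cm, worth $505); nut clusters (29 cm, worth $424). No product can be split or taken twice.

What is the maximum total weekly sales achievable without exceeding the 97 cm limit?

By weekly sales per cm: seed granola 14.85, nut clusters 14.62, muesli mix 12.80, honey loops 8.74 lead.
A density-first pass picks honey loops + seed granola + nut clusters — 1095 at 82 cm.
Replace honey loops and nut clusters with berry bites + muesli mix: the trade gains 103 net, giving 1198 at 96 cm.

1198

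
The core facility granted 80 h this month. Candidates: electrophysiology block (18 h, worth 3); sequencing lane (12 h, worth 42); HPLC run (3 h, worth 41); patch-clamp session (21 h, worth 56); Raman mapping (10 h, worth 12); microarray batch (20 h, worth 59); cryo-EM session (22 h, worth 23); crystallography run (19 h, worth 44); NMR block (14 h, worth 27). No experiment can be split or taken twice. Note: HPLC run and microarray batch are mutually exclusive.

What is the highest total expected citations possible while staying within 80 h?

By expected citations per h: HPLC run 13.67, sequencing lane 3.50, microarray batch 2.95 lead.
Best packing: sequencing lane + HPLC run + patch-clamp session + Raman mapping + crystallography run + NMR block — 79 h, 222 total.
Next best is sequencing lane + HPLC run + patch-clamp session + crystallography run + NMR block at 210 (69 h) — short by 12.

222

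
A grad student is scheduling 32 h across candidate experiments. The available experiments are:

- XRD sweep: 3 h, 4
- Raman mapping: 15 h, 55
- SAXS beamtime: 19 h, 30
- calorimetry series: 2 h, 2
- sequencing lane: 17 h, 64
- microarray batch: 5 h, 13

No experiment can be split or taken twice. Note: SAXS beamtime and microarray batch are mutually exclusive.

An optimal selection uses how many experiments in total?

2

Optimal total is 119.
One optimal bundle: Raman mapping + sequencing lane (32 h).
Any selection reaching 119 contains exactly 2 experiments.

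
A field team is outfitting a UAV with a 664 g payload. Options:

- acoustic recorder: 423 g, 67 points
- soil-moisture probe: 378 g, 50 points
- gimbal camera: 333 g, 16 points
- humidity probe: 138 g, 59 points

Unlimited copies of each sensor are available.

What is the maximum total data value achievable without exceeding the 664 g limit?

236

By data value per g: humidity probe 0.43, acoustic recorder 0.16, soil-moisture probe 0.13, gimbal camera 0.05 lead.
Best packing: 4×humidity probe — 552 g, 236 total.
Every other selection either busts 664 g or fails to beat 236.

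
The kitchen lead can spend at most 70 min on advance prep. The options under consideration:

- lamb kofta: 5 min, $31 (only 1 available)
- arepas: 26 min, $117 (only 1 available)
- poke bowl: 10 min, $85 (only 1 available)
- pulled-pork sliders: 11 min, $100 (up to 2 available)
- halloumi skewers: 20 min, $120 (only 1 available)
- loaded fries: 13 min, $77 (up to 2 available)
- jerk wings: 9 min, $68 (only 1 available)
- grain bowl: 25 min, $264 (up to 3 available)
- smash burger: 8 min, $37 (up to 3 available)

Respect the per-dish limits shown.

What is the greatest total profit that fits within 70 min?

Taking pulled-pork sliders + jerk wings + 2×grain bowl: 70 min used, 696 in profit.
That's the maximum — no swap from here does better than 696.

696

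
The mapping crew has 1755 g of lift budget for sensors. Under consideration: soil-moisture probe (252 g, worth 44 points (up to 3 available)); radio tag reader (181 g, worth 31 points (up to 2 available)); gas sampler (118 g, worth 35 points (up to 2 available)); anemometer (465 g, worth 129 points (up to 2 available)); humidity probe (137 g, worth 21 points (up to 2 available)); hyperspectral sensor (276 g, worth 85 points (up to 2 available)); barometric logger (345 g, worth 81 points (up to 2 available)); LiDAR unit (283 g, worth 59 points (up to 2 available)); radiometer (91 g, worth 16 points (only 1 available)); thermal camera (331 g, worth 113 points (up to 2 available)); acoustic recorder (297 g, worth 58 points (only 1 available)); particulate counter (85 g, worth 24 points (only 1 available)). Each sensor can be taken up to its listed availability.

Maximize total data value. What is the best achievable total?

534

Ranking by ratio (data value/g): thermal camera 0.34, hyperspectral sensor 0.31, gas sampler 0.30, particulate counter 0.28.
Greedy by ratio would take 2×gas sampler + 2×hyperspectral sensor + radiometer + 2×thermal camera + particulate counter: 1626 g used, total 506.
Replace hyperspectral sensor and radiometer with anemometer: the trade gains 28 net, giving 534 at 1724 g.
Nothing else within 1755 g beats 534.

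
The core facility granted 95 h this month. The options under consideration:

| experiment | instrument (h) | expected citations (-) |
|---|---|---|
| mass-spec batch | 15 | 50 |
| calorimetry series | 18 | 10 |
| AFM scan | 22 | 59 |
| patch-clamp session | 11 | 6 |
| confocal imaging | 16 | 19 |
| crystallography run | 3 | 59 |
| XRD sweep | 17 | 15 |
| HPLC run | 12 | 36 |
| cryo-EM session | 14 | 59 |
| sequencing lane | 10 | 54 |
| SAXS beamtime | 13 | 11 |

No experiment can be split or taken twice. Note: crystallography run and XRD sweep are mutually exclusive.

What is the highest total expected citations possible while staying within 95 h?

336

Ranking by ratio (expected citations/h): crystallography run 19.67, sequencing lane 5.40, cryo-EM session 4.21, mass-spec batch 3.33.
Taking mass-spec batch + AFM scan + confocal imaging + crystallography run + HPLC run + cryo-EM session + sequencing lane: 92 h used, 336 in expected citations.
That's the maximum — no feasible swap from here does better than 336.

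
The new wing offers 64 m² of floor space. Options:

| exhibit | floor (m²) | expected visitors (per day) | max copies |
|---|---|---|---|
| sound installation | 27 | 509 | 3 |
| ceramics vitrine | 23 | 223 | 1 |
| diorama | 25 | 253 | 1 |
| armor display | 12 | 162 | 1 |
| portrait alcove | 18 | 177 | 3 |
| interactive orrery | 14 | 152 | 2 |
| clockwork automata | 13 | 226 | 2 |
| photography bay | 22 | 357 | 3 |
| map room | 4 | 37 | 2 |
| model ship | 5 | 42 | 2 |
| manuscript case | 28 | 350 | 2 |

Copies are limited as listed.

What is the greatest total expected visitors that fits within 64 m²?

1102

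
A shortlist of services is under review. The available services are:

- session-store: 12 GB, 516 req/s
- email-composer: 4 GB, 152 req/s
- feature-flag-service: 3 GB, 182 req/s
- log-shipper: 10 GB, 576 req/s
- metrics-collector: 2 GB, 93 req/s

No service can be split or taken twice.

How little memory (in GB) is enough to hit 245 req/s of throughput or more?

5

Need the lightest bundle worth ≥ 245.
Taking feature-flag-service + metrics-collector gives 275 (≥ 245) for 5 GB.
Below 5 GB the best achievable stays under 245.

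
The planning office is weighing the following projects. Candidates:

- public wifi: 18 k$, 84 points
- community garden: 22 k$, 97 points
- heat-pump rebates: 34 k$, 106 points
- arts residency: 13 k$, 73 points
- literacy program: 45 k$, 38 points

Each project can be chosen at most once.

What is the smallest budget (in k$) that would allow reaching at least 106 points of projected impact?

Minimise k$ subject to total projected impact ≥ 106.
public wifi + arts residency reaches 157 using 31 k$.
Below 31 k$ the best achievable stays under 106.

31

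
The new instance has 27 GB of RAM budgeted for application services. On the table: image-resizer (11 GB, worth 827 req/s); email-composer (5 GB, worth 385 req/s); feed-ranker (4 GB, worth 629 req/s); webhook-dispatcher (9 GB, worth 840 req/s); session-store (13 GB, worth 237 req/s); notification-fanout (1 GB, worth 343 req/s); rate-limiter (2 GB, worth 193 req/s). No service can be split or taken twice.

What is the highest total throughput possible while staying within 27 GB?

The ratio heuristic lands on email-composer + feed-ranker + webhook-dispatcher + notification-fanout + rate-limiter (2390) but leaves 6 GB idle.
The 5 GB tied up in email-composer is better spent on image-resizer — total rises to 2832 (27 GB).

2832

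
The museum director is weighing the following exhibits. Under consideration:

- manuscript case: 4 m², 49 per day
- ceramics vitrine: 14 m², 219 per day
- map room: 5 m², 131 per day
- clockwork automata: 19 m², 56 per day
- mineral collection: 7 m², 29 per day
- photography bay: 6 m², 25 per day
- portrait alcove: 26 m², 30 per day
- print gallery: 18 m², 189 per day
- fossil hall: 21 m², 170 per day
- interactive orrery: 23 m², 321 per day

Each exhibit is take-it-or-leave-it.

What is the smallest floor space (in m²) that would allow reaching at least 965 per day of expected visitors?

81

Minimise m² subject to total expected visitors ≥ 965.
Taking ceramics vitrine + map room + print gallery + fossil hall + interactive orrery gives 1030 (≥ 965) for 81 m².
Below 81 m² the best achievable stays under 965.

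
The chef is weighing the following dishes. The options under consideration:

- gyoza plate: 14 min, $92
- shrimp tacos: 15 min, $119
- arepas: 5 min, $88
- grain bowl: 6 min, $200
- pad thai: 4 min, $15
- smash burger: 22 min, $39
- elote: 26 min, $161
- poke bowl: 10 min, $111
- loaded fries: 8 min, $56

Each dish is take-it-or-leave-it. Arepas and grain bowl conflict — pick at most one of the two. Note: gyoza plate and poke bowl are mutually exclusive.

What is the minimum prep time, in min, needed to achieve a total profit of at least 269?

16

Minimise min subject to total profit ≥ 269.
grain bowl + poke bowl reaches 311 using 16 min.
Below 16 min the best achievable stays under 269.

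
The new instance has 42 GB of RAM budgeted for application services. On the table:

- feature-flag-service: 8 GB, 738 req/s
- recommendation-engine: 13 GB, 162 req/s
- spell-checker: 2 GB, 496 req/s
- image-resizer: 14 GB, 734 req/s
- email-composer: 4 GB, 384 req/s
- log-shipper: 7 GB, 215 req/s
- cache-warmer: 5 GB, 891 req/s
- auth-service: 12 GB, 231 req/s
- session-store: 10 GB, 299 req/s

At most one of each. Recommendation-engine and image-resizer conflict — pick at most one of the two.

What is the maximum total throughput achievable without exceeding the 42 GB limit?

3458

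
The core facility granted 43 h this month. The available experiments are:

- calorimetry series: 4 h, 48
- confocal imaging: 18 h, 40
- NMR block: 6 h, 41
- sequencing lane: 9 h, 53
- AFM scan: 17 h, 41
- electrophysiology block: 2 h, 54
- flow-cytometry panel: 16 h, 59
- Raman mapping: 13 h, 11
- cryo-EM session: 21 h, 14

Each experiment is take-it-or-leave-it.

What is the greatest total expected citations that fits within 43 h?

Taking calorimetry series + NMR block + sequencing lane + electrophysiology block + flow-cytometry panel: 37 h used, 255 in expected citations.
Runner-up calorimetry series + NMR block + sequencing lane + AFM scan + electrophysiology block tops out at 237.

255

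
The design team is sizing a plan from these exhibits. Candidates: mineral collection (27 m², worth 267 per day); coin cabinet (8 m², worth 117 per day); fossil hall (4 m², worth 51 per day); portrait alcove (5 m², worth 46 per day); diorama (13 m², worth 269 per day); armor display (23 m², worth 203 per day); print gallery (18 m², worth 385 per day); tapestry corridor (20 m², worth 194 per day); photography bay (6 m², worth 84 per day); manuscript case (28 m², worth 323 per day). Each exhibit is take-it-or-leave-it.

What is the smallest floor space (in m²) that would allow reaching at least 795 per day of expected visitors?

Minimise m² subject to total expected visitors ≥ 795.
coin cabinet + fossil hall + diorama + print gallery: 822 expected visitors at 43 m².
Any bundle with less than 43 m² falls short of 795.

43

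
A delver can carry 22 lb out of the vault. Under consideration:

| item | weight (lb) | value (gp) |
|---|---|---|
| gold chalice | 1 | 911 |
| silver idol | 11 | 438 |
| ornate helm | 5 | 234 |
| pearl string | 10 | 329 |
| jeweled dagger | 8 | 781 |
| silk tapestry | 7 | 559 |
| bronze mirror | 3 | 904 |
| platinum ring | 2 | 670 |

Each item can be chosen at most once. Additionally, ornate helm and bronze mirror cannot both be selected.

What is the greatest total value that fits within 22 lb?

3825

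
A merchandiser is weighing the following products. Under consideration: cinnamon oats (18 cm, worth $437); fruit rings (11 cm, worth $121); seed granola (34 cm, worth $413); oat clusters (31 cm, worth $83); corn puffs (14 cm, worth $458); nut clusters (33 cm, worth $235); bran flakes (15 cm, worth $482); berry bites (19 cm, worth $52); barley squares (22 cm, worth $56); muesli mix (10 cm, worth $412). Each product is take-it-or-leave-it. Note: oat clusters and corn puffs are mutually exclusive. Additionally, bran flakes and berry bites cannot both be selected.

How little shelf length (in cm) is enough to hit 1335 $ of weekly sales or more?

39

Need the lightest bundle worth ≥ 1335.
Taking corn puffs + bran flakes + muesli mix gives 1352 (≥ 1335) for 39 cm.
Below 39 cm the best achievable stays under 1335.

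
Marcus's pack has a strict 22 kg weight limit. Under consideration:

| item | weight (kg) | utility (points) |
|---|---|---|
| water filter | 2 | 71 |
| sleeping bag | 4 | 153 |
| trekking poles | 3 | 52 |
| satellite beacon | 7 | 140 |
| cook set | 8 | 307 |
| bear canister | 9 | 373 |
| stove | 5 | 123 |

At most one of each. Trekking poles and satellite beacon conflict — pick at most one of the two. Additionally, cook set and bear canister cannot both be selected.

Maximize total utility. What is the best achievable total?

By utility per kg: bear canister 41.44, cook set 38.38, sleeping bag 38.25 lead.
Water filter + sleeping bag + satellite beacon + bear canister uses 22 of the 22 kg and totals 737.
Next best is water filter + sleeping bag + bear canister + stove at 720 (20 kg) — short by 17.

737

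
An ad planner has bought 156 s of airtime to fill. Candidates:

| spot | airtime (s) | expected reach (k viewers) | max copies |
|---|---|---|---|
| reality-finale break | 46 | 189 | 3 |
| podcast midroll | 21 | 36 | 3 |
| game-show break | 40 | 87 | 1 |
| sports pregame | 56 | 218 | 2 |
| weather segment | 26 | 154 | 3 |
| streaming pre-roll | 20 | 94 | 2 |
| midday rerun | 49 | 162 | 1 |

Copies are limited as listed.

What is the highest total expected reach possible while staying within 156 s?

The ratio heuristic lands on podcast midroll + 3×weather segment + 2×streaming pre-roll (686) but leaves 17 s idle.
The 41 s tied up in podcast midroll and streaming pre-roll is better spent on sports pregame — total rises to 774 (154 s).

774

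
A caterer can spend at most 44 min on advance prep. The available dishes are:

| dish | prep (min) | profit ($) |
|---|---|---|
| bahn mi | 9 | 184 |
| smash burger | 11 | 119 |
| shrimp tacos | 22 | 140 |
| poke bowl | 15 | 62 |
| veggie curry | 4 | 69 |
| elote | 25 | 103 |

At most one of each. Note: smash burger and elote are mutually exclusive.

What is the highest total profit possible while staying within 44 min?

443

Ranking by ratio (profit/min): bahn mi 20.44, veggie curry 17.25, smash burger 10.82.
The ratio heuristic lands on bahn mi + smash burger + poke bowl + veggie curry (434) but leaves 5 min idle.
Replace poke bowl and veggie curry with shrimp tacos: the trade gains 9 net, giving 443 at 42 min.
The closest alternative, bahn mi + smash burger + poke bowl + veggie curry, reaches only 434.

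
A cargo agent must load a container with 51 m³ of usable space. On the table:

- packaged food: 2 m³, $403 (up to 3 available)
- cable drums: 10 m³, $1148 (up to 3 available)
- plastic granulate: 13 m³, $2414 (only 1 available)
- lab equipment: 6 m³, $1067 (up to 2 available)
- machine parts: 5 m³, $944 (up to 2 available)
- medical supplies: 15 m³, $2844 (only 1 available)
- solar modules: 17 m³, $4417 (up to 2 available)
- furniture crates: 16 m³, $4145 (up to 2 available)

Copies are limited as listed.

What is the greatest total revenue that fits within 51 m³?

Ranking by ratio (revenue/m³): solar modules 259.82, furniture crates 259.06, packaged food 201.50.
Filling by ratio: 2×solar modules + furniture crates for 12979, with 1 m³ left unused.
The 17 m³ tied up in solar modules is better spent on packaged food + furniture crates — total rises to 13110 (51 m³).
No other feasible combination exceeds 13110.

13110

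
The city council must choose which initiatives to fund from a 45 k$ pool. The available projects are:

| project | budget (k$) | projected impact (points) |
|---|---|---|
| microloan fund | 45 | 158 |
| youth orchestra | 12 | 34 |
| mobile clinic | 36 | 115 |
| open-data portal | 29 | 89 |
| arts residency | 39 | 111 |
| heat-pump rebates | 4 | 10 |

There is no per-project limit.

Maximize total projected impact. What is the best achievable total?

158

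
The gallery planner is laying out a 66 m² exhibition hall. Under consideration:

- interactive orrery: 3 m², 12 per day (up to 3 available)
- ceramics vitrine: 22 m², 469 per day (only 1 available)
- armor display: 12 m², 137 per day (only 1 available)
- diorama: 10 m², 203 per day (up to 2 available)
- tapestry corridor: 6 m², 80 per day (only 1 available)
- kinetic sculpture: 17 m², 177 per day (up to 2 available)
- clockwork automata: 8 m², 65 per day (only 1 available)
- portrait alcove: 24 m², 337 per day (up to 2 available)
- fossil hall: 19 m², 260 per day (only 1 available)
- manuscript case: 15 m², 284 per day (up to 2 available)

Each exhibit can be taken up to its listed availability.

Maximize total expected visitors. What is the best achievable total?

By expected visitors per m²: ceramics vitrine 21.32, diorama 20.30, manuscript case 18.93, portrait alcove 14.04 lead.
Taking the top-ratio exhibits first gives interactive orrery + ceramics vitrine + 2×diorama + tapestry corridor + manuscript case for 1251 (66 m²).
The 16 m² tied up in diorama and tapestry corridor is better spent on manuscript case — total rises to 1252 (65 m²).
The spare 1 m² is too small for any remaining exhibit, and no exchange beats 1252.

1252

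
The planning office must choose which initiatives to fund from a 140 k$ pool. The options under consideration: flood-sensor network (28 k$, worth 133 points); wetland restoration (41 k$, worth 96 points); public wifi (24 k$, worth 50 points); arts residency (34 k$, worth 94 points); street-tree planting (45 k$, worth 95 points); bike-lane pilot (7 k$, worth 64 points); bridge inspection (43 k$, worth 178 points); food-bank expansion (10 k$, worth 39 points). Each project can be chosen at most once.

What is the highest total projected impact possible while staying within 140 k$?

519

Ranking by ratio (projected impact/k$): bike-lane pilot 9.14, flood-sensor network 4.75, bridge inspection 4.14.
A density-first pass picks flood-sensor network + arts residency + bike-lane pilot + bridge inspection + food-bank expansion — 508 at 122 k$.
Dropping food-bank expansion frees 10 k$; slotting in public wifi (24 k$) lifts the total to 519 at 136 k$.
Runner-up flood-sensor network + wetland restoration + bike-lane pilot + bridge inspection + food-bank expansion tops out at 510.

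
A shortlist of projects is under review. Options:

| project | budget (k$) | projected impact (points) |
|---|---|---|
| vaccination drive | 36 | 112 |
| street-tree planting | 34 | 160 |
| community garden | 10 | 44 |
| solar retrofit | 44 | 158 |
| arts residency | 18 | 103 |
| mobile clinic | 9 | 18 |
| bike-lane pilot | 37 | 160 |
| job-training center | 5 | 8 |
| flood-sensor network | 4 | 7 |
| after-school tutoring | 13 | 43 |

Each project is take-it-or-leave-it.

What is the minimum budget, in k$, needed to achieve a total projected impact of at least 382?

89

Need the lightest bundle worth ≥ 382.
street-tree planting + arts residency + bike-lane pilot reaches 423 using 89 k$.
No combination under 89 k$ hits 382.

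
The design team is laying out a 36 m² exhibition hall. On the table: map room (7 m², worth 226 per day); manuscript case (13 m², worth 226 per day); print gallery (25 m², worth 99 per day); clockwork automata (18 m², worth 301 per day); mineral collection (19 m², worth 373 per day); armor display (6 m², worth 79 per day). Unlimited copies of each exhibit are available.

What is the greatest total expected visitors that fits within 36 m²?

1130

Ranking by ratio (expected visitors/m²): map room 32.29, mineral collection 19.63, manuscript case 17.38.
The ratio ordering already packs tightly: 5×map room, 35 m², 1130.
The spare 1 m² is too small for any remaining exhibit, and no exchange beats 1130.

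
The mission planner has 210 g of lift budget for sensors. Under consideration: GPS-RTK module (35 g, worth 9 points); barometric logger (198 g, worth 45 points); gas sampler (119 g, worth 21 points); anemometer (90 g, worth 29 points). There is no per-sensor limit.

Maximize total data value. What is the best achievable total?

Density check — anemometer 0.32, GPS-RTK module 0.26, barometric logger 0.23 are the best per g.
2×anemometer uses 180 of the 210 g and totals 58.
The spare 30 g is too small for any remaining sensor, and no exchange beats 58.

58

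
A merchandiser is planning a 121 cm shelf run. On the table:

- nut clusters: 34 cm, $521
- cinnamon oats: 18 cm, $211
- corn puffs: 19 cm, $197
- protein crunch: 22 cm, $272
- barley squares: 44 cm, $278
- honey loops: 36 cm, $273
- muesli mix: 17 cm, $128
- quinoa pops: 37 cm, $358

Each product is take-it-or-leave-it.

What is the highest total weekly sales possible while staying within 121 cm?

1362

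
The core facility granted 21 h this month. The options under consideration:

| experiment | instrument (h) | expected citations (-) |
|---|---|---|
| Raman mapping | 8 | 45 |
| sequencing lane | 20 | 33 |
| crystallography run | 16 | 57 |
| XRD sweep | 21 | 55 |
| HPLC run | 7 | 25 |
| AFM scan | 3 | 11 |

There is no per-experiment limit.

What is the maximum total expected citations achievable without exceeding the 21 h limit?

Best packing: 2×Raman mapping + AFM scan — 19 h, 101 total.

101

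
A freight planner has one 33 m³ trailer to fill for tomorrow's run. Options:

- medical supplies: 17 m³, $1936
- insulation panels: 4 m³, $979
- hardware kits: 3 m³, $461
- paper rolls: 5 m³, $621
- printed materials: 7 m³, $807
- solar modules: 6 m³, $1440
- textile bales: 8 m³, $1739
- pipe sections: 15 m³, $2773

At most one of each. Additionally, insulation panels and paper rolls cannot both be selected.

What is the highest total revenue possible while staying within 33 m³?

6931

Taking insulation panels + solar modules + textile bales + pipe sections: 33 m³ used, 6931 in revenue.
No other feasible combination exceeds 6931.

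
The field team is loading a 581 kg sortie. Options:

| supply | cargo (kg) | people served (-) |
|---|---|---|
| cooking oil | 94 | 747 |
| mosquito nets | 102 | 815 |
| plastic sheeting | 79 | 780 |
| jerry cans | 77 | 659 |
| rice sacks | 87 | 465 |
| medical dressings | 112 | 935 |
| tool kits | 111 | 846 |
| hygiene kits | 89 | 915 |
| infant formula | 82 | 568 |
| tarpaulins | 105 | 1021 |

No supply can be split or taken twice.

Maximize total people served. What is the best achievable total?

Ranking by ratio (people served/kg): hygiene kits 10.28, plastic sheeting 9.87, tarpaulins 9.72, jerry cans 8.56.
A density-first pass picks mosquito nets + plastic sheeting + jerry cans + medical dressings + hygiene kits + tarpaulins — 5125 at 564 kg.
Replace jerry cans with cooking oil: the trade gains 88 net, giving 5213 at 581 kg.
The closest alternative, plastic sheeting + jerry cans + medical dressings + tool kits + hygiene kits + tarpaulins, reaches only 5156.

5213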